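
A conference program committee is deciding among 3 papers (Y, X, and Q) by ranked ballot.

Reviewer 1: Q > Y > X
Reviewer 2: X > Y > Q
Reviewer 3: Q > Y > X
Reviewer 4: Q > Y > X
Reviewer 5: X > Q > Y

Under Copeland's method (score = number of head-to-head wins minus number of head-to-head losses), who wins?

Q

Pairwise results:
  Y vs X: Y wins 3–2.
  Y vs Q: Q wins 4–1.
  X vs Q: Q wins 3–2.
Copeland scores (wins − losses):
  Y: 1 − 1 = 0
  X: 0 − 2 = -2
  Q: 2 − 0 = 2
Q has the best Copeland score.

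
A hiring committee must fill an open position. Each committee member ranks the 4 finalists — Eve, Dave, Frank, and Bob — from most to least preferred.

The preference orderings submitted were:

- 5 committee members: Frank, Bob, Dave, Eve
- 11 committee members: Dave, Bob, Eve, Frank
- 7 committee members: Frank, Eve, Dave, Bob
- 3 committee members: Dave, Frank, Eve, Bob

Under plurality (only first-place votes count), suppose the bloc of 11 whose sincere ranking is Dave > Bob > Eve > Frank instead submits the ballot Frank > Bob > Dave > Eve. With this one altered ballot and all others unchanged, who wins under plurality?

First-place totals with the altered ballot: Eve 0, Dave 3, Frank 23, Bob 0.
The switch changes the winner from Dave to Frank.

Frank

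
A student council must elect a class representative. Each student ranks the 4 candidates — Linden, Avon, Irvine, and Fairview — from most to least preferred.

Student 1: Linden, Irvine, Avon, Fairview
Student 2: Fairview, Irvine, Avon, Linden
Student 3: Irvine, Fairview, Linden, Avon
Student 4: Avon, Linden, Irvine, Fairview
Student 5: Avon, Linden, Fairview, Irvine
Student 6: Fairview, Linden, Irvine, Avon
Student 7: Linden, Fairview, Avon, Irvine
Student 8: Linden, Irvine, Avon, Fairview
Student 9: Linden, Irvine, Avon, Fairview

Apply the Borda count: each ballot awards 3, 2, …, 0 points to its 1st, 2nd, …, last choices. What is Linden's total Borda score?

19

Borda scores:
  Linden: 3 + 0 + 1 + 2 + 2 + 2 + 3 + 3 + 3 = 19
  Avon: 1 + 1 + 0 + 3 + 3 + 0 + 1 + 1 + 1 = 11
  Irvine: 2 + 2 + 3 + 1 + 0 + 1 + 0 + 2 + 2 = 13
  Fairview: 0 + 3 + 2 + 0 + 1 + 3 + 2 + 0 + 0 = 11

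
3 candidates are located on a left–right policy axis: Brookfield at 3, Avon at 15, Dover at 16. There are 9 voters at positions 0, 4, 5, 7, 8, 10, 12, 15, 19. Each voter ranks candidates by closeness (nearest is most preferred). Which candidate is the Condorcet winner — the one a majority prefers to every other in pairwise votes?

With single-peaked preferences on a line, the Condorcet winner is the candidate closest to the median voter.
The median voter (position 8) is closest to Brookfield at 3.
Check: Brookfield vs Avon — voters closer to Brookfield: 5 of 9.

Brookfield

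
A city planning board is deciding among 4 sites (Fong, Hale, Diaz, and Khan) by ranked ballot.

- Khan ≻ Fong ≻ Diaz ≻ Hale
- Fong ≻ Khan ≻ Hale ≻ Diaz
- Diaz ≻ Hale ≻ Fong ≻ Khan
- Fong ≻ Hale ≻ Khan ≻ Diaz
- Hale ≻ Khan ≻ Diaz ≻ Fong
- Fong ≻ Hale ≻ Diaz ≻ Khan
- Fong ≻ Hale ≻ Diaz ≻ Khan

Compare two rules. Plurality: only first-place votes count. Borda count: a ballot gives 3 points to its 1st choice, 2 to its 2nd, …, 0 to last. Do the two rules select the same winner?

Plurality first-place counts: Fong 4, Hale 1, Diaz 1, Khan 1 → Fong.
Borda totals: Fong 15, Hale 12, Diaz 7, Khan 8 → Fong.
The two rules agree on Fong.

Yes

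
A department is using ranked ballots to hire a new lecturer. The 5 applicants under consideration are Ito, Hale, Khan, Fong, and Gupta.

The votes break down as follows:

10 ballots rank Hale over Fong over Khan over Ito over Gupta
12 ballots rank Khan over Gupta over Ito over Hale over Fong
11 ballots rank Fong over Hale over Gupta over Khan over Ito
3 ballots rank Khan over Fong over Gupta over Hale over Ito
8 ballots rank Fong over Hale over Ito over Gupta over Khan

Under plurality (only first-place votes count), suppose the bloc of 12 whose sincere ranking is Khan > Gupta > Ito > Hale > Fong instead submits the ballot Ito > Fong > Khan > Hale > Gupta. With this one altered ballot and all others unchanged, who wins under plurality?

First-place totals with the altered ballot: Ito 12, Hale 10, Khan 3, Fong 19, Gupta 0.
The winner is unchanged: still Fong.

Fong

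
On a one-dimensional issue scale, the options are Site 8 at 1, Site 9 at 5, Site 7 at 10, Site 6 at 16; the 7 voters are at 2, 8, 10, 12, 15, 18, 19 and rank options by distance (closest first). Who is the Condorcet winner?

Site 7

With single-peaked preferences on a line, the Condorcet winner is the candidate closest to the median voter.
The median voter (position 12) is closest to Site 7 at 10.
Check: Site 7 vs Site 9 — voters closer to Site 7: 6 of 7.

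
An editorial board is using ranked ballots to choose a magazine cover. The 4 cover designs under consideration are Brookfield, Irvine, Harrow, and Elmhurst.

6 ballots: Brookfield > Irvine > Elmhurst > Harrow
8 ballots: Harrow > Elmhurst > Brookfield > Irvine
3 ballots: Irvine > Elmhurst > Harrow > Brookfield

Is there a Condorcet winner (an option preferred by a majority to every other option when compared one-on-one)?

Head-to-head results (17 voters total):
Brookfield vs Irvine: Brookfield wins 14–3.
Brookfield vs Harrow: Harrow wins 11–6.
Brookfield vs Elmhurst: Elmhurst wins 11–6.
Irvine vs Harrow: Irvine wins 9–8.
Irvine vs Elmhurst: Irvine wins 9–8.
Harrow vs Elmhurst: Elmhurst wins 9–8.
No candidate beats all others: Brookfield beats Irvine beats Harrow beats Brookfield, a majority cycle.

No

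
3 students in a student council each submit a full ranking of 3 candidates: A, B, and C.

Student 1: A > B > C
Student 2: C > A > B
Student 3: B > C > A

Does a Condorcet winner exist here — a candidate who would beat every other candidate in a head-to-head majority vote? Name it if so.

None — there is no Condorcet winner

Head-to-head results (3 voters total):
A vs B: A wins 2–1.
A vs C: C wins 2–1.
B vs C: B wins 2–1.
No candidate beats all others: A beats B beats C beats A, a majority cycle.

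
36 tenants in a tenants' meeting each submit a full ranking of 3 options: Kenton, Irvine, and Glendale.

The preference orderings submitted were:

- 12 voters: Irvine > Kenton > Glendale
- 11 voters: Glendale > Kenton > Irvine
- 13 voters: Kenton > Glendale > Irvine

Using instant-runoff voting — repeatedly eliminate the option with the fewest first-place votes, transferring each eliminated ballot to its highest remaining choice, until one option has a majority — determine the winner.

Kenton

Round 1: Kenton 13, Irvine 12, Glendale 11. Glendale has the fewest and is eliminated.
Round 2: Kenton 24, Irvine 12. Kenton has a majority.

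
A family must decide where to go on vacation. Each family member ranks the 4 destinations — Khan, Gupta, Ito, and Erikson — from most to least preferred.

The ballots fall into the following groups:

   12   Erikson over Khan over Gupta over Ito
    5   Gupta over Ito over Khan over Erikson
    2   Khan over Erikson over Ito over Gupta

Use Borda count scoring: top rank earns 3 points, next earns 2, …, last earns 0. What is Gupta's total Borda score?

Borda scores:
  Khan: 12·2 + 5·1 + 2·3 = 35
  Gupta: 12·1 + 5·3 + 2·0 = 27
  Ito: 12·0 + 5·2 + 2·1 = 12
  Erikson: 12·3 + 5·0 + 2·2 = 40

27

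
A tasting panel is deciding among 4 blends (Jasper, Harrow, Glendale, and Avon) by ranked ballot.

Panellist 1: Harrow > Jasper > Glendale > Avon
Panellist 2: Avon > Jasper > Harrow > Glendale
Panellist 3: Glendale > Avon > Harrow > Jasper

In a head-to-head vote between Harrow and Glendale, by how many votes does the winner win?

1

Ballots ranking Harrow above Glendale: 2.
Ballots ranking Glendale above Harrow: 1.
Harrow wins 2–1, a margin of 1.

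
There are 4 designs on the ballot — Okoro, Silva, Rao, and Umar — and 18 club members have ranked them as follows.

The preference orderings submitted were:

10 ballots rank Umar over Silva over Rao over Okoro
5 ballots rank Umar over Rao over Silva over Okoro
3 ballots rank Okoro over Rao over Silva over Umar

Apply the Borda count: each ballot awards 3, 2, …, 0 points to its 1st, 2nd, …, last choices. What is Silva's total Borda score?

28

Borda scores:
  Okoro: 10·0 + 5·0 + 3·3 = 9
  Silva: 10·2 + 5·1 + 3·1 = 28
  Rao: 10·1 + 5·2 + 3·2 = 26
  Umar: 10·3 + 5·3 + 3·0 = 45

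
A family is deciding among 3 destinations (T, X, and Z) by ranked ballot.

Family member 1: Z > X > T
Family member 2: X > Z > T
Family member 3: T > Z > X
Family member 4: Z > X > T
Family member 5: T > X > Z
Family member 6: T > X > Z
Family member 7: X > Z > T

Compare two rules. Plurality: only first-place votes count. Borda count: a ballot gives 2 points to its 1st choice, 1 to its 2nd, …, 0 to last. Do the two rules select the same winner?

No

Plurality first-place counts: T 3, X 2, Z 2 → T.
Borda totals: T 6, X 8, Z 7 → X.
The two rules disagree: plurality picks T, Borda picks X.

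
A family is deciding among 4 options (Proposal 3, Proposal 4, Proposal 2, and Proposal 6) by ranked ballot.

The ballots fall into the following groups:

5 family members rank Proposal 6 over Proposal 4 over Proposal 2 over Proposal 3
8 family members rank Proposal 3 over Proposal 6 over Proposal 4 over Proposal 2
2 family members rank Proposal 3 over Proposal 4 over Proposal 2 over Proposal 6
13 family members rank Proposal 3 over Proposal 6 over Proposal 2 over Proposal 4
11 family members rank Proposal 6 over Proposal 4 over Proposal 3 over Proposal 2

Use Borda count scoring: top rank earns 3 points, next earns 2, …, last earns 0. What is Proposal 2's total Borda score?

20

Borda scores:
  Proposal 3: 5·0 + 8·3 + 2·3 + 13·3 + 11·1 = 80
  Proposal 4: 5·2 + 8·1 + 2·2 + 13·0 + 11·2 = 44
  Proposal 2: 5·1 + 8·0 + 2·1 + 13·1 + 11·0 = 20
  Proposal 6: 5·3 + 8·2 + 2·0 + 13·2 + 11·3 = 90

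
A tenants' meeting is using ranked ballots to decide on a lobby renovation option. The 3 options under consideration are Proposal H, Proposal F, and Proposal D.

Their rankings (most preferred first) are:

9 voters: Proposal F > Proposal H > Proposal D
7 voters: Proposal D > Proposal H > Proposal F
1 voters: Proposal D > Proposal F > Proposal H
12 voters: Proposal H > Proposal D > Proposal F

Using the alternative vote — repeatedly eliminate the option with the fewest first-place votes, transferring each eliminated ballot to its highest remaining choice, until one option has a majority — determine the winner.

Round 1: Proposal H 12, Proposal F 9, Proposal D 8. Proposal D has the fewest and is eliminated.
Round 2: Proposal H 19, Proposal F 10. Proposal H has a majority.

Proposal H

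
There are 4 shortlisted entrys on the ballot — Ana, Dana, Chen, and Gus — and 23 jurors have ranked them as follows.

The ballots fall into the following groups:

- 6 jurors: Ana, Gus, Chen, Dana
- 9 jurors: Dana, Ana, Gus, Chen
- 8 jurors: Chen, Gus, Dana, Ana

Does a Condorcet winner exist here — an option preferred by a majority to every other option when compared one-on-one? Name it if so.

Head-to-head results (23 voters total):
Ana vs Dana: Dana wins 17–6.
Ana vs Chen: Ana wins 15–8.
Ana vs Gus: Ana wins 15–8.
Dana vs Chen: Chen wins 14–9.
Dana vs Gus: Gus wins 14–9.
Chen vs Gus: Gus wins 15–8.
No candidate beats all others: Ana beats Chen beats Dana beats Ana, a majority cycle.

There is no Condorcet winner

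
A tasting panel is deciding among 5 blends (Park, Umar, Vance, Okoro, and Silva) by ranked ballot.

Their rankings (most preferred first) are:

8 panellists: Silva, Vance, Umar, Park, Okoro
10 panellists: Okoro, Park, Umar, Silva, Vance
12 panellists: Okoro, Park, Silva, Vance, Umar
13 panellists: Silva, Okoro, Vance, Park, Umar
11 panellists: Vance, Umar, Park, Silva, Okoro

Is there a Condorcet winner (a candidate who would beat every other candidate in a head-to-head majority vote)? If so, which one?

Head-to-head results (54 voters total):
Park vs Umar: Park wins 35–19.
Park vs Vance: Vance wins 32–22.
Park vs Okoro: Okoro wins 35–19.
Park vs Silva: Park wins 33–21.
Umar vs Vance: Vance wins 44–10.
Umar vs Okoro: Okoro wins 35–19.
Umar vs Silva: Silva wins 33–21.
Vance vs Okoro: Okoro wins 35–19.
Vance vs Silva: Silva wins 43–11.
Okoro vs Silva: Silva wins 32–22.
No candidate beats all others: Park beats Silva beats Vance beats Park, a majority cycle.

None — there is no Condorcet winner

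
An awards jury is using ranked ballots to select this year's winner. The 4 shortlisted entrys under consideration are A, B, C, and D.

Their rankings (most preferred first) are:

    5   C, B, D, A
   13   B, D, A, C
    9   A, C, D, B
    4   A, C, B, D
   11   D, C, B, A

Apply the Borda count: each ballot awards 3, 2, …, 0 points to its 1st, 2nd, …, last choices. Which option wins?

D

Borda scores:
  A: 5·0 + 13·1 + 9·3 + 4·3 + 11·0 = 52
  B: 5·2 + 13·3 + 9·0 + 4·1 + 11·1 = 64
  C: 5·3 + 13·0 + 9·2 + 4·2 + 11·2 = 63
  D: 5·1 + 13·2 + 9·1 + 4·0 + 11·3 = 73
D has the highest total.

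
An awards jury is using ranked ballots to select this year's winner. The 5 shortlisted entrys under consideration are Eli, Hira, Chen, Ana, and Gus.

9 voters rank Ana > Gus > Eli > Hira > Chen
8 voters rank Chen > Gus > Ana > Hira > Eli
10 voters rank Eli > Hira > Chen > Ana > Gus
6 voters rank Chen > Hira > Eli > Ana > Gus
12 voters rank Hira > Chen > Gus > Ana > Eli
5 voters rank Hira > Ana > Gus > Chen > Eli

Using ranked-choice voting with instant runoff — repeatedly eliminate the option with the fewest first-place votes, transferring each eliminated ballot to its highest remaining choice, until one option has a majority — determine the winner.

Hira

Round 1: Hira 17, Chen 14, Eli 10, Ana 9, Gus 0. Gus has the fewest and is eliminated.
Round 2: Hira 17, Chen 14, Eli 10, Ana 9. Ana has the fewest and is eliminated.
Round 3: Eli 19, Hira 17, Chen 14. Chen has the fewest and is eliminated.
Round 4: Hira 31, Eli 19. Hira has a majority.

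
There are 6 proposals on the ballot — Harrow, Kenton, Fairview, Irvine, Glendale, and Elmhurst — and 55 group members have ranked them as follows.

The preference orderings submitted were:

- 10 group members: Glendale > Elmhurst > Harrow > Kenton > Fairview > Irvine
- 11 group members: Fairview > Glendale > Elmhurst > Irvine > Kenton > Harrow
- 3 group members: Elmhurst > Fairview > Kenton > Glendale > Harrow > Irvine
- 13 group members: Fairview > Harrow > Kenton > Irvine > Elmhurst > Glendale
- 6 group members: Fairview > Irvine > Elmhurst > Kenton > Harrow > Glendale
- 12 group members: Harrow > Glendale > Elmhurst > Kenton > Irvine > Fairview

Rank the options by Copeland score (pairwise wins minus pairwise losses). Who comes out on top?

Pairwise results:
  Harrow vs Kenton: Harrow wins 35–20.
  Harrow vs Fairview: Fairview wins 33–22.
  Harrow vs Irvine: Harrow wins 38–17.
  Harrow vs Glendale: Harrow wins 31–24.
  Harrow vs Elmhurst: Elmhurst wins 30–25.
  Kenton vs Fairview: Fairview wins 33–22.
  Kenton vs Irvine: Kenton wins 38–17.
  Kenton vs Glendale: Glendale wins 33–22.
  Kenton vs Elmhurst: Elmhurst wins 42–13.
  Fairview vs Irvine: Fairview wins 43–12.
  Fairview vs Glendale: Fairview wins 33–22.
  Fairview vs Elmhurst: Fairview wins 30–25.
  Irvine vs Glendale: Glendale wins 36–19.
  Irvine vs Elmhurst: Elmhurst wins 36–19.
  Glendale vs Elmhurst: Glendale wins 33–22.
Copeland scores (wins − losses):
  Harrow: 3 − 2 = 1
  Kenton: 1 − 4 = -3
  Fairview: 5 − 0 = 5
  Irvine: 0 − 5 = -5
  Glendale: 3 − 2 = 1
  Elmhurst: 3 − 2 = 1
Fairview has the best Copeland score.

Fairview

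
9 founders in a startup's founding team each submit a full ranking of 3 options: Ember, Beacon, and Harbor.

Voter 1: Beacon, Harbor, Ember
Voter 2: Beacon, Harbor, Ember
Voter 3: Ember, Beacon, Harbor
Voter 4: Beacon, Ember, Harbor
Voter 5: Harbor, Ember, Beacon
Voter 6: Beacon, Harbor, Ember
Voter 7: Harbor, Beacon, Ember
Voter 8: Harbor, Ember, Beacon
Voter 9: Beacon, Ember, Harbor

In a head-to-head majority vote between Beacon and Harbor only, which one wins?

Beacon

Ballots ranking Beacon above Harbor: 6.
Ballots ranking Harbor above Beacon: 3.
Beacon wins the head-to-head, 6–3.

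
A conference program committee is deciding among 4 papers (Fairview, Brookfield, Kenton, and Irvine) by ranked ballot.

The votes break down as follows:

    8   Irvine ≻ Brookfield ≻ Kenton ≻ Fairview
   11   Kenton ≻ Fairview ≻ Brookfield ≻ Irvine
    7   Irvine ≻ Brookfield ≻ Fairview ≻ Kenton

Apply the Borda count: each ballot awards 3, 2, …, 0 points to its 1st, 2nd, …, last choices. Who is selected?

Borda scores:
  Fairview: 8·0 + 11·2 + 7·1 = 29
  Brookfield: 8·2 + 11·1 + 7·2 = 41
  Kenton: 8·1 + 11·3 + 7·0 = 41
  Irvine: 8·3 + 11·0 + 7·3 = 45
Irvine has the highest total.

Irvine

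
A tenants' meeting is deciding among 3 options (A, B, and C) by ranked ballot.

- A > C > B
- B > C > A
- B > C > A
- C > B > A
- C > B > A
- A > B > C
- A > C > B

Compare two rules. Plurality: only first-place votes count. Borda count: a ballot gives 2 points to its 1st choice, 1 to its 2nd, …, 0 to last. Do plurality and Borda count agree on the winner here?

No

Plurality first-place counts: A 3, B 2, C 2 → A.
Borda totals: A 6, B 7, C 8 → C.
The two rules disagree: plurality picks A, Borda picks C.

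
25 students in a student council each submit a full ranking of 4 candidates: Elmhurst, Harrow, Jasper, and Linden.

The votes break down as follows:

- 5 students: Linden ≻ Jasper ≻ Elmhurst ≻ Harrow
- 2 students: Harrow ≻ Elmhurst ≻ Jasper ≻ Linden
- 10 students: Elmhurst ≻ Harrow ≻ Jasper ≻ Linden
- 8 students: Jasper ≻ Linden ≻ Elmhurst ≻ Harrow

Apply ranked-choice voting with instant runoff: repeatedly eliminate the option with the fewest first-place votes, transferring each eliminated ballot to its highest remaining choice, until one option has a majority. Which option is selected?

Round 1: Elmhurst 10, Jasper 8, Linden 5, Harrow 2. Harrow has the fewest and is eliminated.
Round 2: Elmhurst 12, Jasper 8, Linden 5. Linden has the fewest and is eliminated.
Round 3: Jasper 13, Elmhurst 12. Jasper has a majority.

Jasper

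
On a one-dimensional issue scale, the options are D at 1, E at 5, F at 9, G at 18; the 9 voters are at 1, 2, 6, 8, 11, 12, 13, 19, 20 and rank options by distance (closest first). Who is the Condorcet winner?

F

With single-peaked preferences on a line, the Condorcet winner is the candidate closest to the median voter.
The median voter (position 11) is closest to F at 9.
Check: F vs D — voters closer to F: 7 of 9.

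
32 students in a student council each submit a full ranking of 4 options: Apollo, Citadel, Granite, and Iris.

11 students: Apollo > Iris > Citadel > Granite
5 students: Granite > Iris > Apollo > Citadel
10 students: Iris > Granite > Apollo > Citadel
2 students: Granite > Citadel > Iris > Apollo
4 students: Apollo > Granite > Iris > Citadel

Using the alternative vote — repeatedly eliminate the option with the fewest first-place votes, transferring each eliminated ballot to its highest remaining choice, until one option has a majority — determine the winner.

Round 1: Apollo 15, Iris 10, Granite 7, Citadel 0. Citadel has the fewest and is eliminated.
Round 2: Apollo 15, Iris 10, Granite 7. Granite has the fewest and is eliminated.
Round 3: Iris 17, Apollo 15. Iris has a majority.

Iris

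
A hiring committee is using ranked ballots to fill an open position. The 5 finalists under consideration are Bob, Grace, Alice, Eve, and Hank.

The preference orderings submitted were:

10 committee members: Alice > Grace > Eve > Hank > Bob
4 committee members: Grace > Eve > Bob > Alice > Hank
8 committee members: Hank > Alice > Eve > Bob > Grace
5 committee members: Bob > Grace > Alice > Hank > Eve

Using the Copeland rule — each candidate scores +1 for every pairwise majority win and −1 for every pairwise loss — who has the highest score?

Pairwise results:
  Bob vs Grace: Grace wins 14–13.
  Bob vs Alice: Alice wins 18–9.
  Bob vs Eve: Eve wins 22–5.
  Bob vs Hank: Hank wins 18–9.
  Grace vs Alice: Alice wins 18–9.
  Grace vs Eve: Grace wins 19–8.
  Grace vs Hank: Grace wins 19–8.
  Alice vs Eve: Alice wins 23–4.
  Alice vs Hank: Alice wins 19–8.
  Eve vs Hank: Eve wins 14–13.
Copeland scores (wins − losses):
  Bob: 0 − 4 = -4
  Grace: 3 − 1 = 2
  Alice: 4 − 0 = 4
  Eve: 2 − 2 = 0
  Hank: 1 − 3 = -2
Alice has the best Copeland score.

Alice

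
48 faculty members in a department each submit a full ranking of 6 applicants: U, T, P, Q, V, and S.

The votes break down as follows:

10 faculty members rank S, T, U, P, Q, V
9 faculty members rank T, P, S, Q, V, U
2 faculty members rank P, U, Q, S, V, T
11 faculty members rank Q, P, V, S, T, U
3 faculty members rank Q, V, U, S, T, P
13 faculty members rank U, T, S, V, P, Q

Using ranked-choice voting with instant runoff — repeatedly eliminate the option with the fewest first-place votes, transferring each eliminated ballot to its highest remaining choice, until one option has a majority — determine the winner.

Round 1: Q 14, U 13, S 10, T 9, P 2, V 0. V has the fewest and is eliminated.
Round 2: Q 14, U 13, S 10, T 9, P 2. P has the fewest and is eliminated.
Round 3: U 15, Q 14, S 10, T 9. T has the fewest and is eliminated.
Round 4: S 19, U 15, Q 14. Q has the fewest and is eliminated.
Round 5: S 30, U 18. S has a majority.

S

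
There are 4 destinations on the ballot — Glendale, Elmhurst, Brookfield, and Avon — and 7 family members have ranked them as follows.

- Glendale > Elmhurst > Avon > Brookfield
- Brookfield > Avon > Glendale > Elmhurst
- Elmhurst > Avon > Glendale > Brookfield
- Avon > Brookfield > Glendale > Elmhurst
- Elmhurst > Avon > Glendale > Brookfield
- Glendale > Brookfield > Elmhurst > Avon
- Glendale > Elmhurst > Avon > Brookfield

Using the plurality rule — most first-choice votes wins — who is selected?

Glendale

First-place vote totals:
  Glendale: 3
  Elmhurst: 2
  Brookfield: 1
  Avon: 1
Glendale has the most first-place votes.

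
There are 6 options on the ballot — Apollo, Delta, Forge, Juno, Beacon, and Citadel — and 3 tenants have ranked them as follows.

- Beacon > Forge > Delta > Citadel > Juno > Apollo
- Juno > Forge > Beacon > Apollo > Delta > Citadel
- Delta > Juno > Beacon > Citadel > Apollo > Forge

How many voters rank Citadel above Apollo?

2

Ballots ranking Citadel above Apollo: 2.
Ballots ranking Apollo above Citadel: 1.
So 2 of 3 voters prefer Citadel to Apollo.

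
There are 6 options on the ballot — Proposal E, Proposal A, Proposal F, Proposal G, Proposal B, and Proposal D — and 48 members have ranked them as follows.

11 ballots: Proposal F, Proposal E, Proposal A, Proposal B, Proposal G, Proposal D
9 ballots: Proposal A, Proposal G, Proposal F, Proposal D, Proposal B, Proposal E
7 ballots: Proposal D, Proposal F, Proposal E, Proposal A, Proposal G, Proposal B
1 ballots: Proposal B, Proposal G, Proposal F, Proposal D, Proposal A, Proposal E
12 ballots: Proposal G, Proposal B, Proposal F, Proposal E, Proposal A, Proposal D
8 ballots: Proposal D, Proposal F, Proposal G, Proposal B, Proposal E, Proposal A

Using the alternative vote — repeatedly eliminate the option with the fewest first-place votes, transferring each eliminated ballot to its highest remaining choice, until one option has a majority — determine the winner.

Proposal G

Round 1: Proposal D 15, Proposal G 12, Proposal F 11, Proposal A 9, Proposal B 1, Proposal E 0. Proposal E has the fewest and is eliminated.
Round 2: Proposal D 15, Proposal G 12, Proposal F 11, Proposal A 9, Proposal B 1. Proposal B has the fewest and is eliminated.
Round 3: Proposal D 15, Proposal G 13, Proposal F 11, Proposal A 9. Proposal A has the fewest and is eliminated.
Round 4: Proposal G 22, Proposal D 15, Proposal F 11. Proposal F has the fewest and is eliminated.
Round 5: Proposal G 33, Proposal D 15. Proposal G has a majority.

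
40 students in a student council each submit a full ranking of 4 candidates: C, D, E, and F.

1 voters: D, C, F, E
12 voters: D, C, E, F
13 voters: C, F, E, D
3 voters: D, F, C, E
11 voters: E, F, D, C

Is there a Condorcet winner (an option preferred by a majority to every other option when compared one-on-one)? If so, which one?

None — there is no Condorcet winner

Head-to-head results (40 voters total):
C vs D: D wins 27–13.
C vs E: C wins 29–11.
C vs F: C wins 26–14.
D vs E: E wins 24–16.
D vs F: F wins 24–16.
E vs F: E wins 23–17.
No candidate beats all others: C beats E beats D beats C, a majority cycle.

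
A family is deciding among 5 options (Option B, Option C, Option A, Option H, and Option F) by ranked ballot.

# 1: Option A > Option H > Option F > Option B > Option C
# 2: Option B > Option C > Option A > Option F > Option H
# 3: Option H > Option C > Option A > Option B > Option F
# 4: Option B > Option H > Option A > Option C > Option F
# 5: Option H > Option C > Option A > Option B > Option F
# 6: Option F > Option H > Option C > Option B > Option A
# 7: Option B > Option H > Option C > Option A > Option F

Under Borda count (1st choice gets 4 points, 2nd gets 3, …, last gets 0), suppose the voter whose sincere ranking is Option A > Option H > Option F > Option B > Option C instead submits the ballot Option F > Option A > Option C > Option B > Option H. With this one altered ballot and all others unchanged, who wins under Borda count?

Borda totals with the altered ballot: Option B 16, Option C 16, Option A 12, Option H 17, Option F 9.
The winner is unchanged: still Option H.

Option H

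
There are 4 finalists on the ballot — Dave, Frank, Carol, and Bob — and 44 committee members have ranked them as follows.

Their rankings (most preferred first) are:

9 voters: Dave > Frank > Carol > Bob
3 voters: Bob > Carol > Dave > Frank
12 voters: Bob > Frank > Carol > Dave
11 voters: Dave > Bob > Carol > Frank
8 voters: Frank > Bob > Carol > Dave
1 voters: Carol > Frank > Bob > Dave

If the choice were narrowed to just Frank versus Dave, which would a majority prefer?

Dave

Ballots ranking Frank above Dave: 12+8+1 = 21.
Ballots ranking Dave above Frank: 9+3+11 = 23.
Dave wins the head-to-head, 23–21.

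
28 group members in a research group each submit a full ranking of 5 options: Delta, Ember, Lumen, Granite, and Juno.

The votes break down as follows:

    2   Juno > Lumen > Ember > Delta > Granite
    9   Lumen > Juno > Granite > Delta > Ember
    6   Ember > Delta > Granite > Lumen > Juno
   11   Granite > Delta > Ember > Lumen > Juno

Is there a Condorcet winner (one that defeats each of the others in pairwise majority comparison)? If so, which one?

Granite

Head-to-head results (28 voters total):
Delta vs Ember: Delta wins 20–8.
Delta vs Lumen: Delta wins 17–11.
Delta vs Granite: Granite wins 20–8.
Delta vs Juno: Delta wins 17–11.
Ember vs Lumen: Ember wins 17–11.
Ember vs Granite: Granite wins 20–8.
Ember vs Juno: Ember wins 17–11.
Lumen vs Granite: Granite wins 17–11.
Lumen vs Juno: Lumen wins 26–2.
Granite vs Juno: Granite wins 17–11.
Granite beats each rival — Delta (20–8), Ember (20–8), Lumen (17–11), Juno (17–11) — so Granite is the Condorcet winner.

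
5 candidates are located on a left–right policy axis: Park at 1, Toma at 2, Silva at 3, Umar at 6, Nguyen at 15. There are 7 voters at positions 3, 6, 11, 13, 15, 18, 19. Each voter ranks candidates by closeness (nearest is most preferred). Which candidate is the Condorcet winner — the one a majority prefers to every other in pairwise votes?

With single-peaked preferences on a line, the Condorcet winner is the candidate closest to the median voter.
The median voter (position 13) is closest to Nguyen at 15.
Check: Nguyen vs Silva — voters closer to Nguyen: 5 of 7.

Nguyen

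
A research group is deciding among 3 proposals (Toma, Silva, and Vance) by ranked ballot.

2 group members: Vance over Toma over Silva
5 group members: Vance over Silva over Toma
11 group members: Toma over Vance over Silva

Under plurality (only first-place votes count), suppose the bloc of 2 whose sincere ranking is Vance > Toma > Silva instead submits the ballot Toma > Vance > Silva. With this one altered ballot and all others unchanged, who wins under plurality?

Toma

First-place totals with the altered ballot: Toma 13, Silva 0, Vance 5.
The winner is unchanged: still Toma.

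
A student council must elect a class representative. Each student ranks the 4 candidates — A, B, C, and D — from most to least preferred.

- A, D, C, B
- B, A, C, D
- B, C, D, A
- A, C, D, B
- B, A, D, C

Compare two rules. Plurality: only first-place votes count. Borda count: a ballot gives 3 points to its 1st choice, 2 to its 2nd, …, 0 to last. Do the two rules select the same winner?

No

Plurality first-place counts: A 2, B 3, C 0, D 0 → B.
Borda totals: A 10, B 9, C 6, D 5 → A.
The two rules disagree: plurality picks B, Borda picks A.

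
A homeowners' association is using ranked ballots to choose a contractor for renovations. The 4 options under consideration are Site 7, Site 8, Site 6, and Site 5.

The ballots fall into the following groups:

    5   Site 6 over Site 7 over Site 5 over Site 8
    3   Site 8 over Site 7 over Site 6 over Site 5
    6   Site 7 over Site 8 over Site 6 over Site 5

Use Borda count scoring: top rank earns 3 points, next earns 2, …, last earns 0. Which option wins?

Borda scores:
  Site 7: 5·2 + 3·2 + 6·3 = 34
  Site 8: 5·0 + 3·3 + 6·2 = 21
  Site 6: 5·3 + 3·1 + 6·1 = 24
  Site 5: 5·1 + 3·0 + 6·0 = 5
Site 7 has the highest total.

Site 7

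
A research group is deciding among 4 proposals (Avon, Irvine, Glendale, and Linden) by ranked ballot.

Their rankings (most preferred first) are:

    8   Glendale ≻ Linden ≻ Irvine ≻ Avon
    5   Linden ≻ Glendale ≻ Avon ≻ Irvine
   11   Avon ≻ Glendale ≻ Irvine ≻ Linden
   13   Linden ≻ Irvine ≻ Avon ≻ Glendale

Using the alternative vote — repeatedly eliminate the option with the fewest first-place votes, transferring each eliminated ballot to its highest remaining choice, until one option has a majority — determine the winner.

Round 1: Linden 18, Avon 11, Glendale 8, Irvine 0. Irvine has the fewest and is eliminated.
Round 2: Linden 18, Avon 11, Glendale 8. Glendale has the fewest and is eliminated.
Round 3: Linden 26, Avon 11. Linden has a majority.

Linden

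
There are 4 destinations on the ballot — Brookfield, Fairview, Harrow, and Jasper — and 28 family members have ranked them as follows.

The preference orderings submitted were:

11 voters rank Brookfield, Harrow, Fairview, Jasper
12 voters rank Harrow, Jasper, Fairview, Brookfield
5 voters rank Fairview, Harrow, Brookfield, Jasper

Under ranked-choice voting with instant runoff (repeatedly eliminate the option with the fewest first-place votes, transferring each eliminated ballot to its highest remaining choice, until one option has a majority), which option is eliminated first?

Round 1: Harrow 12, Brookfield 11, Fairview 5, Jasper 0. Jasper has the fewest and is eliminated.
Round 2: Harrow 12, Brookfield 11, Fairview 5. Fairview has the fewest and is eliminated.
Round 3: Harrow 17, Brookfield 11. Harrow has a majority.

Jasper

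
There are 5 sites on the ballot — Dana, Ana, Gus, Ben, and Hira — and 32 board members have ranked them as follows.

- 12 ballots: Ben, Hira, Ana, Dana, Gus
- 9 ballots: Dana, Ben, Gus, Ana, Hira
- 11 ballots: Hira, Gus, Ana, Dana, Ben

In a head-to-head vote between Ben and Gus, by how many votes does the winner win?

10

Ballots ranking Ben above Gus: 12+9 = 21.
Ballots ranking Gus above Ben: 11.
Ben wins 21–11, a margin of 10.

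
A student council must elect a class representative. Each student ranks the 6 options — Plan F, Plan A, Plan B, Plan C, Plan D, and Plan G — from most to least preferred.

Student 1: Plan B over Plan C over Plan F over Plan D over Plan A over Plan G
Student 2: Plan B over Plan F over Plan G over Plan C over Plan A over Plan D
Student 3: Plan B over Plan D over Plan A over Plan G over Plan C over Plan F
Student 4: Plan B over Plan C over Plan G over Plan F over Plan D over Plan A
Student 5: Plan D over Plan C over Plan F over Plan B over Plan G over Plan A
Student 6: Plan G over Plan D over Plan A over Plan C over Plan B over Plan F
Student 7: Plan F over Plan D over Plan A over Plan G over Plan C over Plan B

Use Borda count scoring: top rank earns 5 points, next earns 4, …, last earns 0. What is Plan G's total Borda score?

Borda scores:
  Plan F: 3 + 4 + 0 + 2 + 3 + 0 + 5 = 17
  Plan A: 1 + 1 + 3 + 0 + 0 + 3 + 3 = 11
  Plan B: 5 + 5 + 5 + 5 + 2 + 1 + 0 = 23
  Plan C: 4 + 2 + 1 + 4 + 4 + 2 + 1 = 18
  Plan D: 2 + 0 + 4 + 1 + 5 + 4 + 4 = 20
  Plan G: 0 + 3 + 2 + 3 + 1 + 5 + 2 = 16

16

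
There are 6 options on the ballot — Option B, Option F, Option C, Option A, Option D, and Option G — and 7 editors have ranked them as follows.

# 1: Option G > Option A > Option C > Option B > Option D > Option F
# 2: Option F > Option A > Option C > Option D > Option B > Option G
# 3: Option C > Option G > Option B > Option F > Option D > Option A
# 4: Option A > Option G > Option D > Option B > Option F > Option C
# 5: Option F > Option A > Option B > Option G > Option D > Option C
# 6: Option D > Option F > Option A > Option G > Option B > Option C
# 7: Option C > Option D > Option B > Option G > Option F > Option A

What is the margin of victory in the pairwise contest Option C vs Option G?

Ballots ranking Option C above Option G: 3.
Ballots ranking Option G above Option C: 4.
Option G wins 4–3, a margin of 1.

1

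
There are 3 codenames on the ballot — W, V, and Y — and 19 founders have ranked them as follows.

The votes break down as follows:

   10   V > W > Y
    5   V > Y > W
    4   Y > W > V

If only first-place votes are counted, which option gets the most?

V

First-place vote totals:
  W: 0
  V: 15
  Y: 4
V has the most first-place votes.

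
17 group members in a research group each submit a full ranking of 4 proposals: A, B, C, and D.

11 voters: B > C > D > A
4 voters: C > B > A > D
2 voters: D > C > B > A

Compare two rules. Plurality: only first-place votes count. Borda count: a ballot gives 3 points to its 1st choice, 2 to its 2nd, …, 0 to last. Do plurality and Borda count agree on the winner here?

Plurality first-place counts: A 0, B 11, C 4, D 2 → B.
Borda totals: A 4, B 43, C 38, D 17 → B.
The two rules agree on B.

Yes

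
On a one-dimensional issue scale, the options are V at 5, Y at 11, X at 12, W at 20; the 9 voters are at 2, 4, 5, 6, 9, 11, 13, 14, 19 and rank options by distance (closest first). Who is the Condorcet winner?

With single-peaked preferences on a line, the Condorcet winner is the candidate closest to the median voter.
The median voter (position 9) is closest to Y at 11.
Check: Y vs W — voters closer to Y: 8 of 9.

Y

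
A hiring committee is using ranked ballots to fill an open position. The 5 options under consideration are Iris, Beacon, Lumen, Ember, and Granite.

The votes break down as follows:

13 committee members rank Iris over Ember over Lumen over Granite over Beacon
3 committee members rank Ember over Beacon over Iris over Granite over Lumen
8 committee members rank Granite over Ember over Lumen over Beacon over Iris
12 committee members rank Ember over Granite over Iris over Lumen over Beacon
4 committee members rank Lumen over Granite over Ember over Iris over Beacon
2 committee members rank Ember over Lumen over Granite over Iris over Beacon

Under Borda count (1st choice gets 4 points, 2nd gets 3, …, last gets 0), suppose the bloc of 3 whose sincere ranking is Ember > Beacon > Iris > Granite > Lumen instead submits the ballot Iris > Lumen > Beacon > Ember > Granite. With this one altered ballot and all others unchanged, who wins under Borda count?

Ember

Borda totals with the altered ballot: Iris 94, Beacon 14, Lumen 85, Ember 130, Granite 97.
The winner is unchanged: still Ember.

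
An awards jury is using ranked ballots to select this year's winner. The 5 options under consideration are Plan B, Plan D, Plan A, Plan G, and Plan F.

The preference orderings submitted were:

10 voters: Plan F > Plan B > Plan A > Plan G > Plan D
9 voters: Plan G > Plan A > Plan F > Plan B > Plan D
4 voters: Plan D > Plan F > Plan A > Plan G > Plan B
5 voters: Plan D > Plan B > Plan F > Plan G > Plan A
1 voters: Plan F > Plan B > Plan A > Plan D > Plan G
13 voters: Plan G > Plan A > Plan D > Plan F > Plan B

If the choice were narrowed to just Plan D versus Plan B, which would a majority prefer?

Plan D

Ballots ranking Plan D above Plan B: 4+5+13 = 22.
Ballots ranking Plan B above Plan D: 10+9+1 = 20.
Plan D wins the head-to-head, 22–20.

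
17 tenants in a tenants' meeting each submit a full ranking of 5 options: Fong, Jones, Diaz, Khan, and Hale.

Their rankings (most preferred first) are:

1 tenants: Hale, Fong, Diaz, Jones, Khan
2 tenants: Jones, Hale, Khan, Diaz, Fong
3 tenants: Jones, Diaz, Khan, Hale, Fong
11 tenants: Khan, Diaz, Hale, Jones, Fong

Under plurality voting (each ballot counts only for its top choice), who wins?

First-place vote totals:
  Fong: 0
  Jones: 5
  Diaz: 0
  Khan: 11
  Hale: 1
Khan has the most first-place votes.

Khan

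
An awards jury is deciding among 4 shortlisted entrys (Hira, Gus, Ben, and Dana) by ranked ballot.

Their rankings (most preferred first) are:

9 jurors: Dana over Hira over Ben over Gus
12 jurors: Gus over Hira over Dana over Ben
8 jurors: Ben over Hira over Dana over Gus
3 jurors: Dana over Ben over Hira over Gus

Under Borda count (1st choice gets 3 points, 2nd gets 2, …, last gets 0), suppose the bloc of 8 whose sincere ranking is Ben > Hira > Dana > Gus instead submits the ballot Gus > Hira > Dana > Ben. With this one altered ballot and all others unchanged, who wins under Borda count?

Borda totals with the altered ballot: Hira 61, Gus 60, Ben 15, Dana 56.
The winner is unchanged: still Hira.

Hira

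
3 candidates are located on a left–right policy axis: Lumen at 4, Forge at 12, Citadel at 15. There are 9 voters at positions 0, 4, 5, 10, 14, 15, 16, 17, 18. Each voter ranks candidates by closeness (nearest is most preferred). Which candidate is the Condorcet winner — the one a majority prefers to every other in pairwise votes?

Citadel

With single-peaked preferences on a line, the Condorcet winner is the candidate closest to the median voter.
The median voter (position 14) is closest to Citadel at 15.
Check: Citadel vs Lumen — voters closer to Citadel: 6 of 9.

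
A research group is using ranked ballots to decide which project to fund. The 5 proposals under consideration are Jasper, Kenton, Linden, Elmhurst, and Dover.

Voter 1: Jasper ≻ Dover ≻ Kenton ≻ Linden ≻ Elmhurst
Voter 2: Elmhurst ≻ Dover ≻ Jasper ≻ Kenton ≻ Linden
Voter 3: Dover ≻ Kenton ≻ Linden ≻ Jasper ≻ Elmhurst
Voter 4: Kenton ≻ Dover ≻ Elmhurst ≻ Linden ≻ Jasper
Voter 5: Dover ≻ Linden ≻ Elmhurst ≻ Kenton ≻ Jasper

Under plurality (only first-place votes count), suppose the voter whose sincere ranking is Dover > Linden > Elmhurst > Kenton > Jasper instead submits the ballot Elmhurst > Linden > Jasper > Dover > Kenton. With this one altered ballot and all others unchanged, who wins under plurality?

First-place totals with the altered ballot: Jasper 1, Kenton 1, Linden 0, Elmhurst 2, Dover 1.
The switch changes the winner from Dover to Elmhurst.

Elmhurst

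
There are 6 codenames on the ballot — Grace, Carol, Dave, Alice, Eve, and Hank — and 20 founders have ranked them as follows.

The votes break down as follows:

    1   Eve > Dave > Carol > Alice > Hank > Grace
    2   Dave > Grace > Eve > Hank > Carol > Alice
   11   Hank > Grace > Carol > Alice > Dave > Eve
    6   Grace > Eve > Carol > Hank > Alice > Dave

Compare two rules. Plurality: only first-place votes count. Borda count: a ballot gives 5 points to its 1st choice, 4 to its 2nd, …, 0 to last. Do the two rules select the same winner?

No

Plurality first-place counts: Grace 6, Carol 0, Dave 2, Alice 0, Eve 1, Hank 11 → Hank.
Borda totals: Grace 82, Carol 56, Dave 25, Alice 30, Eve 35, Hank 72 → Grace.
The two rules disagree: plurality picks Hank, Borda picks Grace.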